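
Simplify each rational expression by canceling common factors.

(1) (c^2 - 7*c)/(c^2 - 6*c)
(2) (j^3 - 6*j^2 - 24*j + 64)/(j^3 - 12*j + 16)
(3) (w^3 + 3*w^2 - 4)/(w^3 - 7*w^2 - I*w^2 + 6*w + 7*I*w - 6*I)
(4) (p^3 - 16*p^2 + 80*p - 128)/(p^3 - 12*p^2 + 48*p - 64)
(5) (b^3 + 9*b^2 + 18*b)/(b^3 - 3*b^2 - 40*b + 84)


(1) = (c - 7)/(c - 6)
(2) = (j - 8)/(j - 2)
(3) = (w^2 + 4*w + 4)/(w^2 + w*(-6 - I) + 6*I)
(4) = (p - 8)/(p - 4)
(5) = (b^2 + 3*b)/(b^2 - 9*b + 14)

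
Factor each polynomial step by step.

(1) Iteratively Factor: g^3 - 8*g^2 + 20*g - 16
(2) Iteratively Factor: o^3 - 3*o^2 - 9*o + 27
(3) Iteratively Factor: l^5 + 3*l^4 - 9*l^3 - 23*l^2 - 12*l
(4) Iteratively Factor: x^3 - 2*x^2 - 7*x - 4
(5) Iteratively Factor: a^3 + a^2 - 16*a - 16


(1) = (g - 4)*(g^2 - 4*g + 4) = (g - 4)*(g - 2)*(g - 2)
(2) = (o - 3)*(o^2 - 9) = (o - 3)*(o + 3)*(o - 3)
(3) = (l + 1)*(l^4 + 2*l^3 - 11*l^2 - 12*l) = (l - 3)*(l + 1)*(l^3 + 5*l^2 + 4*l) = (l - 3)*(l + 1)*(l + 4)*(l^2 + l) = (l - 3)*(l + 1)^2*(l + 4)*(l)
(4) = (x + 1)*(x^2 - 3*x - 4) = (x + 1)^2*(x - 4)
(5) = (a - 4)*(a^2 + 5*a + 4) = (a - 4)*(a + 4)*(a + 1)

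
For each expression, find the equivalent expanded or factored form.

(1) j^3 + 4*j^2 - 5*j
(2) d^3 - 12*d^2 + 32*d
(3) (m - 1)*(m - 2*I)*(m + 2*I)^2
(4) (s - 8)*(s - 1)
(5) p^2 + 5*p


(1) = j*(j - 1)*(j + 5)
(2) = d*(d - 8)*(d - 4)
(3) = m^4 - m^3 + 2*I*m^3 + 4*m^2 - 2*I*m^2 - 4*m + 8*I*m - 8*I
(4) = s^2 - 9*s + 8
(5) = p*(p + 5)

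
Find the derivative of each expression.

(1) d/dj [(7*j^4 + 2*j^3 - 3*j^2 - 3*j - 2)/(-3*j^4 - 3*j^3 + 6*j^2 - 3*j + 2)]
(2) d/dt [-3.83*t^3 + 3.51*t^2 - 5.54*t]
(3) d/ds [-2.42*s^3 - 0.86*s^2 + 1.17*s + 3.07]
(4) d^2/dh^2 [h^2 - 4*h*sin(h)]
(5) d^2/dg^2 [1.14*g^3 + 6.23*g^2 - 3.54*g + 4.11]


(1) = (-15*j^6 + 66*j^5 - 87*j^4 + 2*j^3 + 21*j^2 + 12*j - 12)/(9*j^8 + 18*j^7 - 27*j^6 - 18*j^5 + 42*j^4 - 48*j^3 + 33*j^2 - 12*j + 4)
(2) = -11.49*t^2 + 7.02*t - 5.54
(3) = -7.26*s^2 - 1.72*s + 1.17
(4) = 4*h*sin(h) - 8*cos(h) + 2
(5) = 6.84*g + 12.46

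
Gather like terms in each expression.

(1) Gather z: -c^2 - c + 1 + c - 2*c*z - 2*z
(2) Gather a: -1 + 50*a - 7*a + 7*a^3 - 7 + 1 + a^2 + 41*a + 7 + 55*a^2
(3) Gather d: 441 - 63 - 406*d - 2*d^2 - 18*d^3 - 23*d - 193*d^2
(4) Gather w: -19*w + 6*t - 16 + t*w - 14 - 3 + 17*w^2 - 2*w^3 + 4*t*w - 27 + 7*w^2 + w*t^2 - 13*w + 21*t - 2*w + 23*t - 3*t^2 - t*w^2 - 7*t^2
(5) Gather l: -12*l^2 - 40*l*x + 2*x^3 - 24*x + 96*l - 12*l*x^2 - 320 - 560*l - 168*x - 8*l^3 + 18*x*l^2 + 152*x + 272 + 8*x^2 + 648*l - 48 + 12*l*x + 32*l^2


(1) = -c^2 + z*(-2*c - 2) + 1
(2) = 7*a^3 + 56*a^2 + 84*a
(3) = -18*d^3 - 195*d^2 - 429*d + 378
(4) = -10*t^2 + 50*t - 2*w^3 + w^2*(24 - t) + w*(t^2 + 5*t - 34) - 60
(5) = -8*l^3 + l^2*(18*x + 20) + l*(-12*x^2 - 28*x + 184) + 2*x^3 + 8*x^2 - 40*x - 96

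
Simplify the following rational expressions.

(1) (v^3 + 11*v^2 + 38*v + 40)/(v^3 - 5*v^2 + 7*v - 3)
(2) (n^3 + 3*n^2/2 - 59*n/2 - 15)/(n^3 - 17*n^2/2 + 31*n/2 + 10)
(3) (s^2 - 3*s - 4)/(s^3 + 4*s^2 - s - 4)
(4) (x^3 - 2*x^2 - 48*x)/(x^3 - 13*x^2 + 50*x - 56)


(1) = (v^3 + 11*v^2 + 38*v + 40)/(v^3 - 5*v^2 + 7*v - 3)
(2) = (n + 6)/(n - 4)
(3) = (s - 4)/(s^2 + 3*s - 4)
(4) = (x^3 - 2*x^2 - 48*x)/(x^3 - 13*x^2 + 50*x - 56)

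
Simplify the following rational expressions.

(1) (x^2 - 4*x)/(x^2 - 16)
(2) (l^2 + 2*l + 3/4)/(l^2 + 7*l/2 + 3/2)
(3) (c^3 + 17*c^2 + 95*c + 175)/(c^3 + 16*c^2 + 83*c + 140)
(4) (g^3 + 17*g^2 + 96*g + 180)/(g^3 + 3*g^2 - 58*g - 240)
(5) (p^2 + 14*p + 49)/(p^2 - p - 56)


(1) = x/(x + 4)
(2) = (2*l + 3)/(2*l + 6)
(3) = (c + 5)/(c + 4)
(4) = (g + 6)/(g - 8)
(5) = (p + 7)/(p - 8)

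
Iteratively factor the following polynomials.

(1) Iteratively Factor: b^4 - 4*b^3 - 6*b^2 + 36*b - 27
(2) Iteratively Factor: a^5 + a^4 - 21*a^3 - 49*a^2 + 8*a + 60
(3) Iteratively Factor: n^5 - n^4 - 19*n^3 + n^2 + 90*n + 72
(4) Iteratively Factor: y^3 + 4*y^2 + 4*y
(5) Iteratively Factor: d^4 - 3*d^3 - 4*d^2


(1) = (b - 3)*(b^3 - b^2 - 9*b + 9) = (b - 3)^2*(b^2 + 2*b - 3) = (b - 3)^2*(b - 1)*(b + 3)
(2) = (a - 1)*(a^4 + 2*a^3 - 19*a^2 - 68*a - 60) = (a - 1)*(a + 2)*(a^3 - 19*a - 30) = (a - 5)*(a - 1)*(a + 2)*(a^2 + 5*a + 6) = (a - 5)*(a - 1)*(a + 2)*(a + 3)*(a + 2)
(3) = (n - 3)*(n^4 + 2*n^3 - 13*n^2 - 38*n - 24) = (n - 4)*(n - 3)*(n^3 + 6*n^2 + 11*n + 6) = (n - 4)*(n - 3)*(n + 1)*(n^2 + 5*n + 6) = (n - 4)*(n - 3)*(n + 1)*(n + 3)*(n + 2)
(4) = (y + 2)*(y^2 + 2*y) = (y + 2)^2*(y)
(5) = (d - 4)*(d^3 + d^2) = (d - 4)*(d + 1)*(d^2) = d*(d - 4)*(d + 1)*(d)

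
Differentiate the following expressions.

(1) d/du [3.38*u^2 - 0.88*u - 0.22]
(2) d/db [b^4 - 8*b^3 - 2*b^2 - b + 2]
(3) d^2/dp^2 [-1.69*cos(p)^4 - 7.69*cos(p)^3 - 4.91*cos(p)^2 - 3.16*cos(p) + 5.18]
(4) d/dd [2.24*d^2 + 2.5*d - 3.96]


(1) = 6.76*u - 0.88
(2) = 4*b^3 - 24*b^2 - 4*b - 1
(3) = 27.04*cos(p)^4 + 69.21*cos(p)^3 - 0.64*cos(p)^2 - 42.98*cos(p) - 9.82
(4) = 4.48*d + 2.5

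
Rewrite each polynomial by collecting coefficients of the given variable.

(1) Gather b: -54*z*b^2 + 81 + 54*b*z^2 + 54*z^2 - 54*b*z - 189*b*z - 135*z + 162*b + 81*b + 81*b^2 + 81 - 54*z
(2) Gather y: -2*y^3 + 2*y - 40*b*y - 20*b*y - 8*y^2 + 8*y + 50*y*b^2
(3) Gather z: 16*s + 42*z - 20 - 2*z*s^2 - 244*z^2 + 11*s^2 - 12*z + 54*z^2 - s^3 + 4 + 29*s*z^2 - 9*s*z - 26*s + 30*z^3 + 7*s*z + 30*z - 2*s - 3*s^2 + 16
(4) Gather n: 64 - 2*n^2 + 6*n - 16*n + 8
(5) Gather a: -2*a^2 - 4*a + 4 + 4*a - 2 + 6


(1) = b^2*(81 - 54*z) + b*(54*z^2 - 243*z + 243) + 54*z^2 - 189*z + 162
(2) = -2*y^3 - 8*y^2 + y*(50*b^2 - 60*b + 10)
(3) = -s^3 + 8*s^2 - 12*s + 30*z^3 + z^2*(29*s - 190) + z*(-2*s^2 - 2*s + 60)
(4) = -2*n^2 - 10*n + 72
(5) = 8 - 2*a^2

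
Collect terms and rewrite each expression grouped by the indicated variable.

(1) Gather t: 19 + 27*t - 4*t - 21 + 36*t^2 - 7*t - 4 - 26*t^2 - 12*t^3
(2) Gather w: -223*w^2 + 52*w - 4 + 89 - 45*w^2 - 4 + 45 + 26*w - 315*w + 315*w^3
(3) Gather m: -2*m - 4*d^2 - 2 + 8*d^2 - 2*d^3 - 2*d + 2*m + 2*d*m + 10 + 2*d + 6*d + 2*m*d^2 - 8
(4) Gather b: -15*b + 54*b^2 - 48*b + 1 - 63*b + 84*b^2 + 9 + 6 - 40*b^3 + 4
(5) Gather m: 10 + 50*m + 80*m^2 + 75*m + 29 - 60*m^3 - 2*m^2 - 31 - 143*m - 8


(1) = -12*t^3 + 10*t^2 + 16*t - 6
(2) = 315*w^3 - 268*w^2 - 237*w + 126
(3) = -2*d^3 + 4*d^2 + 6*d + m*(2*d^2 + 2*d)
(4) = -40*b^3 + 138*b^2 - 126*b + 20
(5) = -60*m^3 + 78*m^2 - 18*m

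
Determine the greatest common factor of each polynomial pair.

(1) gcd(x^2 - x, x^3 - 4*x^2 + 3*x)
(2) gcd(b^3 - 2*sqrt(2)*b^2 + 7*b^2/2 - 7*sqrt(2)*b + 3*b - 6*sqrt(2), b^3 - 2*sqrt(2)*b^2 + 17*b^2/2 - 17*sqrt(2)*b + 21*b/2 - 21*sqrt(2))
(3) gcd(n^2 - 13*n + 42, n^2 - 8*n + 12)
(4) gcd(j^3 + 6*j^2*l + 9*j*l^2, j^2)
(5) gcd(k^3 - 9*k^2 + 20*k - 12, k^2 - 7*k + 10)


(1) = x^2 - x
(2) = gcd((b + 3/2)*(b + 2)*(b - 2*sqrt(2)), (b + 3/2)*(b + 7)*(b - 2*sqrt(2))) = b^2 + b*(3/2 - 2*sqrt(2)) - 3*sqrt(2)
(3) = n - 6
(4) = gcd(j*(j + 3*l)^2, j^2) = j
(5) = k - 2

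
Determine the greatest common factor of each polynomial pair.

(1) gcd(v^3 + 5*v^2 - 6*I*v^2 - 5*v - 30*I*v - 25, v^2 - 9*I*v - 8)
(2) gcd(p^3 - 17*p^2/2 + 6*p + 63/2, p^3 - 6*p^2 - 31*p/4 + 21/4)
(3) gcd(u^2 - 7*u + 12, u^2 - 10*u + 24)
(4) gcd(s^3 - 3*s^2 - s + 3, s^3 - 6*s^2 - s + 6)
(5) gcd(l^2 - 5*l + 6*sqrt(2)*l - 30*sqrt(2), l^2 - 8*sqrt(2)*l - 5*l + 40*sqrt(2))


(1) = v - I
(2) = gcd((p - 7)*(p - 3)*(p + 3/2), (p - 7)*(p - 1/2)*(p + 3/2)) = p^2 - 11*p/2 - 21/2
(3) = u - 4
(4) = s^2 - 1
(5) = gcd((l - 5)*(l + 6*sqrt(2)), (l - 5)*(l - 8*sqrt(2))) = l - 5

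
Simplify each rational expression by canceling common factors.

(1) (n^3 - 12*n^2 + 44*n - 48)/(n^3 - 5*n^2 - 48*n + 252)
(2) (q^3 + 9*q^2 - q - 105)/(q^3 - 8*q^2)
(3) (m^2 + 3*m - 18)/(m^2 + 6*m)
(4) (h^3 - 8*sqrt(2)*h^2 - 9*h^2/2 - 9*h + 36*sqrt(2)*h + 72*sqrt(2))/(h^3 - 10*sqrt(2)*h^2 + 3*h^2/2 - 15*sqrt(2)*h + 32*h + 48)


(1) = (n^2 - 6*n + 8)/(n^2 + n - 42)
(2) = (q^3 + 9*q^2 - q - 105)/(q^3 - 8*q^2)
(3) = (m - 3)/m
(4) = (4*h - 24)/(4*h - 8*sqrt(2))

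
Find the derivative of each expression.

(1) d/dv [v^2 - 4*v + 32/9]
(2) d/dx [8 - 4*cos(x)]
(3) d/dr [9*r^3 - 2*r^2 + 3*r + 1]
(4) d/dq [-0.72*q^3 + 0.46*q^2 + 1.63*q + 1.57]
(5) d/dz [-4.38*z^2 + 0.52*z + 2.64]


(1) = 2*v - 4
(2) = 4*sin(x)
(3) = 27*r^2 - 4*r + 3
(4) = -2.16*q^2 + 0.92*q + 1.63
(5) = 0.52 - 8.76*z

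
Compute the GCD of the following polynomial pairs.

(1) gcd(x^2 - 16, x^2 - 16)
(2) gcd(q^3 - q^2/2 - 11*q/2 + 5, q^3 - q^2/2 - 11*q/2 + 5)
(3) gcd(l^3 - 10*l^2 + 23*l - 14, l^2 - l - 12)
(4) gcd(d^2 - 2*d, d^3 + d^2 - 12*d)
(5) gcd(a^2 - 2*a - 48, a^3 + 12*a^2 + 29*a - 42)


(1) = gcd((x - 4)*(x + 4), (x - 4)*(x + 4)) = x^2 - 16
(2) = q^3 - q^2/2 - 11*q/2 + 5
(3) = 1
(4) = gcd(d*(d - 2), d*(d - 3)*(d + 4)) = d
(5) = a + 6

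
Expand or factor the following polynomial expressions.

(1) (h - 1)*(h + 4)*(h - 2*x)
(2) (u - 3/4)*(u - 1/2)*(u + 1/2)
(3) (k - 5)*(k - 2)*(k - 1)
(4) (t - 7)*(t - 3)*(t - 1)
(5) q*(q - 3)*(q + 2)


(1) = h^3 - 2*h^2*x + 3*h^2 - 6*h*x - 4*h + 8*x
(2) = u^3 - 3*u^2/4 - u/4 + 3/16
(3) = k^3 - 8*k^2 + 17*k - 10
(4) = t^3 - 11*t^2 + 31*t - 21
(5) = q^3 - q^2 - 6*q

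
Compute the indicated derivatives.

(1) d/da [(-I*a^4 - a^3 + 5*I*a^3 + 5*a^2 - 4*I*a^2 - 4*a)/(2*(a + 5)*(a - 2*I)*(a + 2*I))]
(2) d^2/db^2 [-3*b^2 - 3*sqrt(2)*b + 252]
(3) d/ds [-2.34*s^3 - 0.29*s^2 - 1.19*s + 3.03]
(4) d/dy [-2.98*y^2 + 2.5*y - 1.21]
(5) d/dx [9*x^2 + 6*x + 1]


(1) = (-I*a^6 - 10*I*a^5 + a^4*(-10 + 17*I) - 40*I*a^3 + a^2*(-20 + 284*I) + a*(200 - 160*I) - 80)/(2*a^6 + 20*a^5 + 66*a^4 + 160*a^3 + 432*a^2 + 320*a + 800)
(2) = -6
(3) = -7.02*s^2 - 0.58*s - 1.19
(4) = 2.5 - 5.96*y
(5) = 18*x + 6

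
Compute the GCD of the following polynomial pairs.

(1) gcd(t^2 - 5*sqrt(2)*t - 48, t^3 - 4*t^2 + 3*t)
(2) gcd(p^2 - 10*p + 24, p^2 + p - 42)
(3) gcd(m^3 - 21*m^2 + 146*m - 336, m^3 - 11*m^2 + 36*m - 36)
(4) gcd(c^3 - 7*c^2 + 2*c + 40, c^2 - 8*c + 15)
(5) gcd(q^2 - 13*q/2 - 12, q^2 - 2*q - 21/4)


(1) = gcd((t - 8*sqrt(2))*(t + 3*sqrt(2)), t*(t - 3)*(t - 1)) = 1
(2) = p - 6
(3) = gcd((m - 8)*(m - 7)*(m - 6), (m - 6)*(m - 3)*(m - 2)) = m - 6
(4) = c - 5
(5) = q + 3/2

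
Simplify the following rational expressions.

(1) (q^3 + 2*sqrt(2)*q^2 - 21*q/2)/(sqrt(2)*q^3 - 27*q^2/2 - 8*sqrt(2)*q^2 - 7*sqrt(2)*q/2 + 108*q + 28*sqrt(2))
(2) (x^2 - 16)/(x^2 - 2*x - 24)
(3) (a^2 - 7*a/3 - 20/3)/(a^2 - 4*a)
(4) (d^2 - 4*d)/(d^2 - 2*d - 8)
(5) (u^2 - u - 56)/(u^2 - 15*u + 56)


(1) = (4*q^3 + 8*sqrt(2)*q^2 - 42*q)/(4*sqrt(2)*q^3 + q^2*(-54 - 32*sqrt(2)) + q*(432 - 14*sqrt(2)) + 112*sqrt(2))
(2) = (x - 4)/(x - 6)
(3) = (3*a + 5)/(3*a)
(4) = d/(d + 2)
(5) = (u + 7)/(u - 7)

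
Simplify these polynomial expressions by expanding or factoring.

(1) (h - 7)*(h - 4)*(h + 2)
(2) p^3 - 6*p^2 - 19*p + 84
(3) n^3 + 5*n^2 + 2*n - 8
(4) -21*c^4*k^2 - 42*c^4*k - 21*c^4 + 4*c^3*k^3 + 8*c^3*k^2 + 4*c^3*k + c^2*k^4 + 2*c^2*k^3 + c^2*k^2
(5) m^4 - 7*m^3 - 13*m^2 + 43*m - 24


(1) = h^3 - 9*h^2 + 6*h + 56
(2) = (p - 7)*(p - 3)*(p + 4)
(3) = (n - 1)*(n + 2)*(n + 4)
(4) = (-3*c + k)*(7*c + k)*(c*k + c)^2
(5) = (m - 8)*(m - 1)^2*(m + 3)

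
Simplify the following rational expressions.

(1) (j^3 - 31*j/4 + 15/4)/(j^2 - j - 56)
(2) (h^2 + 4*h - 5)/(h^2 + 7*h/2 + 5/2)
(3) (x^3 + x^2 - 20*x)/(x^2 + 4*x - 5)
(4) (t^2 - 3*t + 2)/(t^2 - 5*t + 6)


(1) = (4*j^3 - 31*j + 15)/(4*j^2 - 4*j - 224)
(2) = (2*h^2 + 8*h - 10)/(2*h^2 + 7*h + 5)
(3) = (x^2 - 4*x)/(x - 1)
(4) = (t - 1)/(t - 3)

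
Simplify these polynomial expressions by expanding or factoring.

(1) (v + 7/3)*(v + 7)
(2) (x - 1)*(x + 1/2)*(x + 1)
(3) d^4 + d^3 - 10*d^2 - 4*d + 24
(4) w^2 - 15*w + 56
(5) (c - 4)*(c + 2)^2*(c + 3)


(1) = v^2 + 28*v/3 + 49/3
(2) = x^3 + x^2/2 - x - 1/2
(3) = (d - 2)^2*(d + 2)*(d + 3)
(4) = (w - 8)*(w - 7)
(5) = c^4 + 3*c^3 - 12*c^2 - 52*c - 48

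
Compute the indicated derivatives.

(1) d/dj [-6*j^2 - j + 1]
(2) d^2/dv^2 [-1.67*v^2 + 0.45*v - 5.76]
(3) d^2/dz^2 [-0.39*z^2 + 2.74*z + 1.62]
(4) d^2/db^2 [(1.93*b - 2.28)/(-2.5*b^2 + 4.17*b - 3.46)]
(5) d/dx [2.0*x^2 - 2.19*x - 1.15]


(1) = -12*j - 1
(2) = -3.34000000000000
(3) = -0.780000000000000
(4) = (-(1.93*b - 2.28)*(5.0*b - 4.17)*(10.0*b - 8.34) + (28.95*b - 27.4962)*(2.5*b^2 - 4.17*b + 3.46))/(2.5*b^2 - 4.17*b + 3.46)^3
(5) = 4.0*x - 2.19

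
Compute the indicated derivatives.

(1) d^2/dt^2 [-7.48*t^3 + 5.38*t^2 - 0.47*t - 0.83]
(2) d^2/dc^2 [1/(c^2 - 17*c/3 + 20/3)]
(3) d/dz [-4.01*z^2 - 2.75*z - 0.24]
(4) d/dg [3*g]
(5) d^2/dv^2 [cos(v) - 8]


(1) = 10.76 - 44.88*t
(2) = 6*(-9*c^2 + 51*c + (6*c - 17)^2 - 60)/(3*c^2 - 17*c + 20)^3
(3) = -8.02*z - 2.75
(4) = 3
(5) = -cos(v)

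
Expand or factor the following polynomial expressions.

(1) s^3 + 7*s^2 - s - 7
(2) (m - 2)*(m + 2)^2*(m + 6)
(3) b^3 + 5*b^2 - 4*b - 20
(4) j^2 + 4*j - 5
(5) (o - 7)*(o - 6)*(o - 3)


(1) = (s - 1)*(s + 1)*(s + 7)
(2) = m^4 + 8*m^3 + 8*m^2 - 32*m - 48
(3) = (b - 2)*(b + 2)*(b + 5)
(4) = (j - 1)*(j + 5)
(5) = o^3 - 16*o^2 + 81*o - 126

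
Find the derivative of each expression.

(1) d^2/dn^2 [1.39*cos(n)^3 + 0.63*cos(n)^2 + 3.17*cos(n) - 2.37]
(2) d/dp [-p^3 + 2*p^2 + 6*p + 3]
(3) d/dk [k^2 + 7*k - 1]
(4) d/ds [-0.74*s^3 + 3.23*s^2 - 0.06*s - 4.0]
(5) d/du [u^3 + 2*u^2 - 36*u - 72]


(1) = -4.2125*cos(n) - 1.26*cos(2*n) - 3.1275*cos(3*n)
(2) = -3*p^2 + 4*p + 6
(3) = 2*k + 7
(4) = -2.22*s^2 + 6.46*s - 0.06
(5) = 3*u^2 + 4*u - 36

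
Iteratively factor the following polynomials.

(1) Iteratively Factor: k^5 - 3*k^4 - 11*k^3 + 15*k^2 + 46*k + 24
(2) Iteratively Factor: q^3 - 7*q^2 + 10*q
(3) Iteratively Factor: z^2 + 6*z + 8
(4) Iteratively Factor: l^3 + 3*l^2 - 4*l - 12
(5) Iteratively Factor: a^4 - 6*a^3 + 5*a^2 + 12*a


(1) = (k - 3)*(k^4 - 11*k^2 - 18*k - 8) = (k - 3)*(k + 2)*(k^3 - 2*k^2 - 7*k - 4) = (k - 4)*(k - 3)*(k + 2)*(k^2 + 2*k + 1) = (k - 4)*(k - 3)*(k + 1)*(k + 2)*(k + 1)
(2) = (q)*(q^2 - 7*q + 10) = q*(q - 5)*(q - 2)
(3) = (z + 4)*(z + 2)
(4) = (l + 3)*(l^2 - 4) = (l - 2)*(l + 3)*(l + 2)
(5) = (a)*(a^3 - 6*a^2 + 5*a + 12) = a*(a - 3)*(a^2 - 3*a - 4) = a*(a - 4)*(a - 3)*(a + 1)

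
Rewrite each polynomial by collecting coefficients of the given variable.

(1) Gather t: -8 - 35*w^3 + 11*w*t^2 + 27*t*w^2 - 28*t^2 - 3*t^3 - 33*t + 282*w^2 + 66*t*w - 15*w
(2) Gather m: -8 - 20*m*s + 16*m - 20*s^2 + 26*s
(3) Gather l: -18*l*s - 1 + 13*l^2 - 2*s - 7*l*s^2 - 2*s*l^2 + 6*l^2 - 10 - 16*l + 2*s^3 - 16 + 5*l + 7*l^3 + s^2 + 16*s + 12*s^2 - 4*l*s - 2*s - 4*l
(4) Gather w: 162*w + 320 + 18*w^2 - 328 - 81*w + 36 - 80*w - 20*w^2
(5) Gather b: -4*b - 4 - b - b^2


(1) = -3*t^3 + t^2*(11*w - 28) + t*(27*w^2 + 66*w - 33) - 35*w^3 + 282*w^2 - 15*w - 8
(2) = m*(16 - 20*s) - 20*s^2 + 26*s - 8
(3) = 7*l^3 + l^2*(19 - 2*s) + l*(-7*s^2 - 22*s - 15) + 2*s^3 + 13*s^2 + 12*s - 27
(4) = -2*w^2 + w + 28
(5) = -b^2 - 5*b - 4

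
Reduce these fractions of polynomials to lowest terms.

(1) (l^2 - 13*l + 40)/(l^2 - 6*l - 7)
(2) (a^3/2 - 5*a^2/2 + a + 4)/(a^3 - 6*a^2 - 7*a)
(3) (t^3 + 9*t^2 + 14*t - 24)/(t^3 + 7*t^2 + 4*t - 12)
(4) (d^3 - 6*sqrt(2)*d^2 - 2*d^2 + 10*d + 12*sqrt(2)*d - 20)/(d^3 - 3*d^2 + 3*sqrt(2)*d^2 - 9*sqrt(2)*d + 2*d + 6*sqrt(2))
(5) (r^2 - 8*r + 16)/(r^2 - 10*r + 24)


(1) = (l^2 - 13*l + 40)/(l^2 - 6*l - 7)
(2) = (a^2 - 6*a + 8)/(2*a^2 - 14*a)
(3) = (t + 4)/(t + 2)
(4) = (d^2 - 6*sqrt(2)*d + 10)/(d^2 + d*(-1 + 3*sqrt(2)) - 3*sqrt(2))
(5) = (r - 4)/(r - 6)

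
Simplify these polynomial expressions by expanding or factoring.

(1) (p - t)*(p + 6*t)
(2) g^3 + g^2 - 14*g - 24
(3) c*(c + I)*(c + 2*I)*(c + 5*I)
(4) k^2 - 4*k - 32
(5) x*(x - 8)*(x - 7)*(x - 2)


(1) = p^2 + 5*p*t - 6*t^2
(2) = (g - 4)*(g + 2)*(g + 3)
(3) = c^4 + 8*I*c^3 - 17*c^2 - 10*I*c
(4) = (k - 8)*(k + 4)
(5) = x^4 - 17*x^3 + 86*x^2 - 112*x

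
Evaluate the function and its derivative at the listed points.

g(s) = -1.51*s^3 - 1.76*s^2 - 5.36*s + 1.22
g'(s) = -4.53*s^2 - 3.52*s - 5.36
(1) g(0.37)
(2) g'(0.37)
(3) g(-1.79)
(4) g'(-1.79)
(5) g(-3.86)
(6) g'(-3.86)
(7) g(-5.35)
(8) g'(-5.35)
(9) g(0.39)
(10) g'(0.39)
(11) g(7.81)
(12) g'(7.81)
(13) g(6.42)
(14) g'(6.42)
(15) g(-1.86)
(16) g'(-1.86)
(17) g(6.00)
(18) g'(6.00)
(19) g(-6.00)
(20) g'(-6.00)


(1) = -1.08
(2) = -7.28
(3) = 13.84
(4) = -13.57
(5) = 82.53
(6) = -59.27
(7) = 210.75
(8) = -116.19
(9) = -1.23
(10) = -7.42
(11) = -867.33
(12) = -309.16
(13) = -505.29
(14) = -214.67
(15) = 14.82
(16) = -14.48
(17) = -420.46
(18) = -189.56
(19) = 296.18
(20) = -147.32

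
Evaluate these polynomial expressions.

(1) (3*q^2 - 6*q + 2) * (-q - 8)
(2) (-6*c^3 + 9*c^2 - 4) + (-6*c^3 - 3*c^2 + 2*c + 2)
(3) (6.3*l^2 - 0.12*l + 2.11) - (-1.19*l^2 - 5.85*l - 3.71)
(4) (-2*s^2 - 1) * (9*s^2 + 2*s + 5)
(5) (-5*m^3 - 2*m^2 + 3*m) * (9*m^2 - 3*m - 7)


(1) = -3*q^3 - 18*q^2 + 46*q - 16
(2) = -12*c^3 + 6*c^2 + 2*c - 2
(3) = 7.49*l^2 + 5.73*l + 5.82
(4) = -18*s^4 - 4*s^3 - 19*s^2 - 2*s - 5
(5) = -45*m^5 - 3*m^4 + 68*m^3 + 5*m^2 - 21*m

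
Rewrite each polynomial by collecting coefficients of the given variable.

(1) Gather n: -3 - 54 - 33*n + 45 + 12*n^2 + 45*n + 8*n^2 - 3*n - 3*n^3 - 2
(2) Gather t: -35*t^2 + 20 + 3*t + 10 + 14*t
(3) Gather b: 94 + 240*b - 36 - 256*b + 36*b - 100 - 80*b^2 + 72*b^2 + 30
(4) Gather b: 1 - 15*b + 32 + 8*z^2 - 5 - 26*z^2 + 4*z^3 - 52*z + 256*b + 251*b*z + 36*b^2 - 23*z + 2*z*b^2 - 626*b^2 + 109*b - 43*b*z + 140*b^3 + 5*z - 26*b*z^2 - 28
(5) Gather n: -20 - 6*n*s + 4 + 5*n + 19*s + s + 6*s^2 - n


(1) = -3*n^3 + 20*n^2 + 9*n - 14
(2) = -35*t^2 + 17*t + 30
(3) = -8*b^2 + 20*b - 12
(4) = 140*b^3 + b^2*(2*z - 590) + b*(-26*z^2 + 208*z + 350) + 4*z^3 - 18*z^2 - 70*z
(5) = n*(4 - 6*s) + 6*s^2 + 20*s - 16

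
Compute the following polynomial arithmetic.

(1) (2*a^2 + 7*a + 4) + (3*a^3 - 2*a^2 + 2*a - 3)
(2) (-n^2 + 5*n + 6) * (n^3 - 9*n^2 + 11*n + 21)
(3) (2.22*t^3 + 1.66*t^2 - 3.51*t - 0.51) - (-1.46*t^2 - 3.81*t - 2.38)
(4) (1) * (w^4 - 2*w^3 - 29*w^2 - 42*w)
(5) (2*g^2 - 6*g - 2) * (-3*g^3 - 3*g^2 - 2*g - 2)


(1) = 3*a^3 + 9*a + 1
(2) = -n^5 + 14*n^4 - 50*n^3 - 20*n^2 + 171*n + 126
(3) = 2.22*t^3 + 3.12*t^2 + 0.3*t + 1.87
(4) = w^4 - 2*w^3 - 29*w^2 - 42*w
(5) = -6*g^5 + 12*g^4 + 20*g^3 + 14*g^2 + 16*g + 4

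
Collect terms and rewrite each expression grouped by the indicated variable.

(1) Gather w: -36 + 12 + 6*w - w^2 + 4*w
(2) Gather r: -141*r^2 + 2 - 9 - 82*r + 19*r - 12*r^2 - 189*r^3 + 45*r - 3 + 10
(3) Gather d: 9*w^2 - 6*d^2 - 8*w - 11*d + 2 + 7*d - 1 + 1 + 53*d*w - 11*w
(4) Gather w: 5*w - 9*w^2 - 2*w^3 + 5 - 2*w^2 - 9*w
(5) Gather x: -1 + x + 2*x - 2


(1) = -w^2 + 10*w - 24
(2) = -189*r^3 - 153*r^2 - 18*r
(3) = -6*d^2 + d*(53*w - 4) + 9*w^2 - 19*w + 2
(4) = -2*w^3 - 11*w^2 - 4*w + 5
(5) = 3*x - 3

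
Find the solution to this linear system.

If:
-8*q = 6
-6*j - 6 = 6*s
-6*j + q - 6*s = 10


Then:
No Solution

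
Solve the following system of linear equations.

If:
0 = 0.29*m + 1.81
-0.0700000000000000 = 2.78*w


Then:
m = -6.24
w = -0.03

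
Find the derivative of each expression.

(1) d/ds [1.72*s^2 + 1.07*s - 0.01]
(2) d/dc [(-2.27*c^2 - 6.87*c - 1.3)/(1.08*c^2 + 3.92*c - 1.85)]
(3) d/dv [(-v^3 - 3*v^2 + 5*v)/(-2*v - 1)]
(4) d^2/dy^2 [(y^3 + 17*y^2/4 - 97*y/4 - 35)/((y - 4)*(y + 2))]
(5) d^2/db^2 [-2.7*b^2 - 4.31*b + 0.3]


(1) = 3.44*s + 1.07
(2) = (-1.4788*c^2 + 11.207*c + 17.8055)/(1.1664*c^4 + 8.4672*c^3 + 11.3704*c^2 - 14.504*c + 3.4225)
(3) = (4*v^3 + 9*v^2 + 6*v - 5)/(4*v^2 + 4*v + 1)
(4) = -15/(2*y^3 + 12*y^2 + 24*y + 16)
(5) = -5.40000000000000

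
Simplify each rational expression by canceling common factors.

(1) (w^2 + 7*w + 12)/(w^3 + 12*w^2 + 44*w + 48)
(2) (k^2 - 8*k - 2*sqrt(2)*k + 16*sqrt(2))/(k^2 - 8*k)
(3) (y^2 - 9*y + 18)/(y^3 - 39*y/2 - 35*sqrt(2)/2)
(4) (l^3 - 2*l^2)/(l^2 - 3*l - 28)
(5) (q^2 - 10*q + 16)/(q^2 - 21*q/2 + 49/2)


(1) = (w + 3)/(w^2 + 8*w + 12)
(2) = (k - 2*sqrt(2))/k
(3) = (2*y^2 - 18*y + 36)/(2*y^3 - 39*y - 35*sqrt(2))
(4) = (l^3 - 2*l^2)/(l^2 - 3*l - 28)
(5) = (2*q^2 - 20*q + 32)/(2*q^2 - 21*q + 49)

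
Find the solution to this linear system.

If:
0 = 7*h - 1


Then:
h = 1/7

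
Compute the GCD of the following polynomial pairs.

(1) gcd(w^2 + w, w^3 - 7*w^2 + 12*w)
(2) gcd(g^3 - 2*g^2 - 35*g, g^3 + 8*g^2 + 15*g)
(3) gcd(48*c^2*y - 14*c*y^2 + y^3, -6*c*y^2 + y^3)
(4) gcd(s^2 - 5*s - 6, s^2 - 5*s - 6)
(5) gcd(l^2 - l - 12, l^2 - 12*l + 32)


(1) = gcd(w*(w + 1), w*(w - 4)*(w - 3)) = w
(2) = gcd(g*(g - 7)*(g + 5), g*(g + 3)*(g + 5)) = g^2 + 5*g
(3) = gcd(y*(-8*c + y)*(-6*c + y), y^2*(-6*c + y)) = -6*c*y + y^2
(4) = gcd((s - 6)*(s + 1), (s - 6)*(s + 1)) = s^2 - 5*s - 6
(5) = gcd((l - 4)*(l + 3), (l - 8)*(l - 4)) = l - 4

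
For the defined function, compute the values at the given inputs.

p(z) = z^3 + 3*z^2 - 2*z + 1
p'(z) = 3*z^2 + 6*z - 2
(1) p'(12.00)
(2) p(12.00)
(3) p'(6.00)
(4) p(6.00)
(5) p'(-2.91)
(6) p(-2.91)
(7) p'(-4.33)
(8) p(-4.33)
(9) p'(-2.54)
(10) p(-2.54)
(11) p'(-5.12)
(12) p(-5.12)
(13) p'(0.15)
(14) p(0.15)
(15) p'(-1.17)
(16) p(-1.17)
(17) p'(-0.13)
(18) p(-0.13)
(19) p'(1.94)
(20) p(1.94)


(1) = 502.00
(2) = 2137.00
(3) = 142.00
(4) = 313.00
(5) = 5.94
(6) = 7.58
(7) = 28.27
(8) = -15.28
(9) = 2.11
(10) = 9.05
(11) = 45.92
(12) = -44.33
(13) = -1.03
(14) = 0.77
(15) = -4.91
(16) = 5.85
(17) = -2.73
(18) = 1.31
(19) = 20.93
(20) = 15.71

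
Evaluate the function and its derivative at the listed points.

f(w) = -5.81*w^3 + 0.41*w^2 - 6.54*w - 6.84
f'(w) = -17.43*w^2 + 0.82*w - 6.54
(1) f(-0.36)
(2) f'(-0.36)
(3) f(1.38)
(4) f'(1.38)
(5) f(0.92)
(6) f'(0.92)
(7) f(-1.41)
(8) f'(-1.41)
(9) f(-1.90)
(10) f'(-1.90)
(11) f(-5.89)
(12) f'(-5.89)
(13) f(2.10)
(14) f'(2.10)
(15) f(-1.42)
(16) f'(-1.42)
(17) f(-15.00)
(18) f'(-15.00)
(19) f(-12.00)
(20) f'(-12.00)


(1) = -4.16
(2) = -9.09
(3) = -30.35
(4) = -38.60
(5) = -17.03
(6) = -20.54
(7) = 19.48
(8) = -42.35
(9) = 46.92
(10) = -71.02
(11) = 1233.10
(12) = -616.05
(13) = -72.57
(14) = -81.68
(15) = 19.91
(16) = -42.85
(17) = 19792.26
(18) = -3940.59
(19) = 10170.36
(20) = -2526.30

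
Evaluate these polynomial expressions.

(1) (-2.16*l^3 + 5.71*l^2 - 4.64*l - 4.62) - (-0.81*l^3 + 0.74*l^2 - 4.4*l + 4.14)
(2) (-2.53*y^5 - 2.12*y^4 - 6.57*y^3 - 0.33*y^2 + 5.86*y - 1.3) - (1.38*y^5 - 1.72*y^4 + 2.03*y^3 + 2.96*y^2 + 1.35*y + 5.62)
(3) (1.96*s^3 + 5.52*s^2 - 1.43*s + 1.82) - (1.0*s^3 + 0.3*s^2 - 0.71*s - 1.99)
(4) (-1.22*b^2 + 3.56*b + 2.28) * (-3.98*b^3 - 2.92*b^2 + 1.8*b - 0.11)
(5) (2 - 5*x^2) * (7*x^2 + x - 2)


(1) = -1.35*l^3 + 4.97*l^2 - 0.24*l - 8.76
(2) = -3.91*y^5 - 0.4*y^4 - 8.6*y^3 - 3.29*y^2 + 4.51*y - 6.92
(3) = 0.96*s^3 + 5.22*s^2 - 0.72*s + 3.81
(4) = 4.8556*b^5 - 10.6064*b^4 - 21.6656*b^3 - 0.1154*b^2 + 3.7124*b - 0.2508
(5) = -35*x^4 - 5*x^3 + 24*x^2 + 2*x - 4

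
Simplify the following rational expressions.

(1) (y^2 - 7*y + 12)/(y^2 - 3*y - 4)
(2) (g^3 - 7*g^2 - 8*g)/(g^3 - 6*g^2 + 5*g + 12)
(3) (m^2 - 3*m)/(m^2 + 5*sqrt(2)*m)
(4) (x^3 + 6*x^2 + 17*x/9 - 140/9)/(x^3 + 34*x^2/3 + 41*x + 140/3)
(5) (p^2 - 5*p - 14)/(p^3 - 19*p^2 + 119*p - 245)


(1) = (y - 3)/(y + 1)
(2) = (g^2 - 8*g)/(g^2 - 7*g + 12)
(3) = (m - 3)/(m + 5*sqrt(2))
(4) = (3*x - 4)/(3*x + 12)
(5) = (p + 2)/(p^2 - 12*p + 35)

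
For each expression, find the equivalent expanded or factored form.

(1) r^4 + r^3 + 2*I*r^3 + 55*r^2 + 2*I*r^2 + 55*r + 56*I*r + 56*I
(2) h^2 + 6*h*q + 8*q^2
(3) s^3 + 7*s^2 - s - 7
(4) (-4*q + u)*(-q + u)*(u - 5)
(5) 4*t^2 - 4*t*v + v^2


(1) = (r + 1)*(r - 7*I)*(r + I)*(r + 8*I)
(2) = (h + 2*q)*(h + 4*q)
(3) = (s - 1)*(s + 1)*(s + 7)
(4) = 4*q^2*u - 20*q^2 - 5*q*u^2 + 25*q*u + u^3 - 5*u^2
(5) = (-2*t + v)^2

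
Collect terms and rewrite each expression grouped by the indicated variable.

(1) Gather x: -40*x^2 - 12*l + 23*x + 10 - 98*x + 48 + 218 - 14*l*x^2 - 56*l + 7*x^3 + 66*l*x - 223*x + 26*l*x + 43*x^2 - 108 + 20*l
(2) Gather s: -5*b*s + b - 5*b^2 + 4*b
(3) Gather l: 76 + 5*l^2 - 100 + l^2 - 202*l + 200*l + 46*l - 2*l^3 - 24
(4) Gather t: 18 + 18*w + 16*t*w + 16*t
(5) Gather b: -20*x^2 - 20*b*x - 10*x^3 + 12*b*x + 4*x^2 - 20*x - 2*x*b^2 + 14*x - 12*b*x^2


(1) = -48*l + 7*x^3 + x^2*(3 - 14*l) + x*(92*l - 298) + 168
(2) = -5*b^2 - 5*b*s + 5*b
(3) = -2*l^3 + 6*l^2 + 44*l - 48
(4) = t*(16*w + 16) + 18*w + 18
(5) = -2*b^2*x + b*(-12*x^2 - 8*x) - 10*x^3 - 16*x^2 - 6*x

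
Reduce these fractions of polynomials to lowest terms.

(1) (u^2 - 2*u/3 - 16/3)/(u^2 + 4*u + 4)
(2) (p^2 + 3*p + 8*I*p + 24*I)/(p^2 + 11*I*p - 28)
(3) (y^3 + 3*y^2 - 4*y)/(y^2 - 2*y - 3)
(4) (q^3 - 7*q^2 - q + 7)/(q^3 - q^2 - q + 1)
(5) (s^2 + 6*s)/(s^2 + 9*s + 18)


(1) = (3*u - 8)/(3*u + 6)
(2) = (p^2 + p*(3 + 8*I) + 24*I)/(p^2 + 11*I*p - 28)
(3) = (y^3 + 3*y^2 - 4*y)/(y^2 - 2*y - 3)
(4) = (q - 7)/(q - 1)
(5) = s/(s + 3)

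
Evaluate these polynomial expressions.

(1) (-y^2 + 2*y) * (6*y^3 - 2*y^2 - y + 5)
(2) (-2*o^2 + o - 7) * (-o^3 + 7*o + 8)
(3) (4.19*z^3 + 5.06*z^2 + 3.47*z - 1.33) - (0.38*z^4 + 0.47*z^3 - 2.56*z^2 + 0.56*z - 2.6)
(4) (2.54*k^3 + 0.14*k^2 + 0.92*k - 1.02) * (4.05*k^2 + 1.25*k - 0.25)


(1) = -6*y^5 + 14*y^4 - 3*y^3 - 7*y^2 + 10*y
(2) = 2*o^5 - o^4 - 7*o^3 - 9*o^2 - 41*o - 56
(3) = -0.38*z^4 + 3.72*z^3 + 7.62*z^2 + 2.91*z + 1.27
(4) = 10.287*k^5 + 3.742*k^4 + 3.266*k^3 - 3.016*k^2 - 1.505*k + 0.255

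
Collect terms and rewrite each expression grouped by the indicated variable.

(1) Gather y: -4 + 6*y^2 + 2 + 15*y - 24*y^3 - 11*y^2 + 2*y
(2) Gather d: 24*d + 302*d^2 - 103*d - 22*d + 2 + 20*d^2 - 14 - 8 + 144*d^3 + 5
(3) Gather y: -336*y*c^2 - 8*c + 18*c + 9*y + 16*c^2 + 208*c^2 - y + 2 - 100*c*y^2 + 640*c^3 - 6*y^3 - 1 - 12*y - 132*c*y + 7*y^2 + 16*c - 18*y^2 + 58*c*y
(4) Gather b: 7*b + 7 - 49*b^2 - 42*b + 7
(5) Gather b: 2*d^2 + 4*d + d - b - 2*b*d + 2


(1) = -24*y^3 - 5*y^2 + 17*y - 2
(2) = 144*d^3 + 322*d^2 - 101*d - 15
(3) = 640*c^3 + 224*c^2 + 26*c - 6*y^3 + y^2*(-100*c - 11) + y*(-336*c^2 - 74*c - 4) + 1
(4) = -49*b^2 - 35*b + 14
(5) = b*(-2*d - 1) + 2*d^2 + 5*d + 2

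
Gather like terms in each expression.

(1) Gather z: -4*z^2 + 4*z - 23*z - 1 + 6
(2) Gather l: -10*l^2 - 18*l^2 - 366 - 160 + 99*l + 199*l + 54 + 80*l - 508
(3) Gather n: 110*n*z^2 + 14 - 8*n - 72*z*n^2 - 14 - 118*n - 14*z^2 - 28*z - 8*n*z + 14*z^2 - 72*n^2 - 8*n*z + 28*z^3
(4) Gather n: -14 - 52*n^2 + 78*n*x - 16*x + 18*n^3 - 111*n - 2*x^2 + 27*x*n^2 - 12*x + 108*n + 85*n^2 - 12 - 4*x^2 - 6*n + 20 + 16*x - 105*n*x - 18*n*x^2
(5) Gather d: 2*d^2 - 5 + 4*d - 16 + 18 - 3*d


(1) = -4*z^2 - 19*z + 5
(2) = -28*l^2 + 378*l - 980
(3) = n^2*(-72*z - 72) + n*(110*z^2 - 16*z - 126) + 28*z^3 - 28*z
(4) = 18*n^3 + n^2*(27*x + 33) + n*(-18*x^2 - 27*x - 9) - 6*x^2 - 12*x - 6
(5) = 2*d^2 + d - 3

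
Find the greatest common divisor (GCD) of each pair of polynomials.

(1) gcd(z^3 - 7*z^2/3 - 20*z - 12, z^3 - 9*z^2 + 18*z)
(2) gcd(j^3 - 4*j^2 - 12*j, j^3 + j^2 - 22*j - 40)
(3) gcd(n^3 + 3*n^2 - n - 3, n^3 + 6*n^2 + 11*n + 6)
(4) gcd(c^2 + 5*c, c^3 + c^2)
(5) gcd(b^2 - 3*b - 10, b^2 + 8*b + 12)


(1) = z - 6
(2) = gcd(j*(j - 6)*(j + 2), (j - 5)*(j + 2)*(j + 4)) = j + 2
(3) = n^2 + 4*n + 3
(4) = c
(5) = gcd((b - 5)*(b + 2), (b + 2)*(b + 6)) = b + 2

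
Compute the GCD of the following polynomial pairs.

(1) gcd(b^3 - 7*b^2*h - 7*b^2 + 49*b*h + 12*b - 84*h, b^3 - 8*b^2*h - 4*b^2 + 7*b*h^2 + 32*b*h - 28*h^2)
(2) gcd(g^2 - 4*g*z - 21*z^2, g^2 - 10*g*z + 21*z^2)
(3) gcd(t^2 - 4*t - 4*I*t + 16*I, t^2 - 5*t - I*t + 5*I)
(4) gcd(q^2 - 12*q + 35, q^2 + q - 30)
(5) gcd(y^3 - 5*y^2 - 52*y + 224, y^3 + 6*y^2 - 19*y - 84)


(1) = b^2 - 7*b*h - 4*b + 28*h
(2) = gcd((g - 7*z)*(g + 3*z), (g - 7*z)*(g - 3*z)) = -g + 7*z
(3) = 1
(4) = q - 5
(5) = gcd((y - 8)*(y - 4)*(y + 7), (y - 4)*(y + 3)*(y + 7)) = y^2 + 3*y - 28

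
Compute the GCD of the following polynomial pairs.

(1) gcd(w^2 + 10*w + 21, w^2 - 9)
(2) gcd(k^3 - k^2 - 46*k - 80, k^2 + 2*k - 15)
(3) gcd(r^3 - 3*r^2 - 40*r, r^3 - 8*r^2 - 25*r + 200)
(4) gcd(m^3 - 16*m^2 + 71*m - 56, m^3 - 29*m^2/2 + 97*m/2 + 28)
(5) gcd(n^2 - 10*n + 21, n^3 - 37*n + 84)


(1) = gcd((w + 3)*(w + 7), (w - 3)*(w + 3)) = w + 3
(2) = gcd((k - 8)*(k + 2)*(k + 5), (k - 3)*(k + 5)) = k + 5
(3) = gcd(r*(r - 8)*(r + 5), (r - 8)*(r - 5)*(r + 5)) = r^2 - 3*r - 40
(4) = gcd((m - 8)*(m - 7)*(m - 1), (m - 8)*(m - 7)*(m + 1/2)) = m^2 - 15*m + 56
(5) = n - 3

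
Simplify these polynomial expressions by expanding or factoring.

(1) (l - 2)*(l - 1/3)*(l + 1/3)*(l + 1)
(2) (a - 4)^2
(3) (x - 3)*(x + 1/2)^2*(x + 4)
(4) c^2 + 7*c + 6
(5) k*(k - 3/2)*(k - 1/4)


(1) = l^4 - l^3 - 19*l^2/9 + l/9 + 2/9
(2) = a^2 - 8*a + 16
(3) = x^4 + 2*x^3 - 43*x^2/4 - 47*x/4 - 3
(4) = (c + 1)*(c + 6)
(5) = k^3 - 7*k^2/4 + 3*k/8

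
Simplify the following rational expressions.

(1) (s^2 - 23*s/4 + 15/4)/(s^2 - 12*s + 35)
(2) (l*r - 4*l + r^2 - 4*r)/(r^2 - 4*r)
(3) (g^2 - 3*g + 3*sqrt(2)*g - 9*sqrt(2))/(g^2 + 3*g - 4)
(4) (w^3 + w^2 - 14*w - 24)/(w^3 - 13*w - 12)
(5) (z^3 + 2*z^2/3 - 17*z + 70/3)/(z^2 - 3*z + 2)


(1) = (4*s - 3)/(4*s - 28)
(2) = (l + r)/r
(3) = (g^2 + g*(-3 + 3*sqrt(2)) - 9*sqrt(2))/(g^2 + 3*g - 4)
(4) = (w + 2)/(w + 1)
(5) = (3*z^2 + 8*z - 35)/(3*z - 3)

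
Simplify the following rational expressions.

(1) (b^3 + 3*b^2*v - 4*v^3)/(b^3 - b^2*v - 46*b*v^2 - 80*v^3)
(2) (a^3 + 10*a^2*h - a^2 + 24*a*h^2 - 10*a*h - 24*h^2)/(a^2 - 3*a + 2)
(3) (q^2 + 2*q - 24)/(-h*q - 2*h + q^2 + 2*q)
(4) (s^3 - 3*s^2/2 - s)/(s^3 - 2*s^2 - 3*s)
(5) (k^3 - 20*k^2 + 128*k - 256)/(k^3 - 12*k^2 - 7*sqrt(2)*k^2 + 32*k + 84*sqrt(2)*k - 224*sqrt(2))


(1) = (-b^2 - b*v + 2*v^2)/(-b^2 + 3*b*v + 40*v^2)
(2) = (a^2 + 10*a*h + 24*h^2)/(a - 2)
(3) = (q^2 + 2*q - 24)/(-h*q - 2*h + q^2 + 2*q)
(4) = (2*s^2 - 3*s - 2)/(2*s^2 - 4*s - 6)
(5) = (k - 8)/(k - 7*sqrt(2))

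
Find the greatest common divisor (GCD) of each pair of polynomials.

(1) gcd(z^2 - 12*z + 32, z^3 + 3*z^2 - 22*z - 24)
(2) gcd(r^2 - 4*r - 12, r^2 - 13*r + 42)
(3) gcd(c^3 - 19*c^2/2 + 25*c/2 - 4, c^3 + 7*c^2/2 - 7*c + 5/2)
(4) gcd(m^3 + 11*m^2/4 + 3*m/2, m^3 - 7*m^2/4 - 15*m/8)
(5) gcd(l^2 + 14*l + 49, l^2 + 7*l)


(1) = gcd((z - 8)*(z - 4), (z - 4)*(z + 1)*(z + 6)) = z - 4
(2) = r - 6
(3) = c^2 - 3*c/2 + 1/2
(4) = gcd(m*(m + 3/4)*(m + 2), m*(m - 5/2)*(m + 3/4)) = m^2 + 3*m/4
(5) = gcd((l + 7)^2, l*(l + 7)) = l + 7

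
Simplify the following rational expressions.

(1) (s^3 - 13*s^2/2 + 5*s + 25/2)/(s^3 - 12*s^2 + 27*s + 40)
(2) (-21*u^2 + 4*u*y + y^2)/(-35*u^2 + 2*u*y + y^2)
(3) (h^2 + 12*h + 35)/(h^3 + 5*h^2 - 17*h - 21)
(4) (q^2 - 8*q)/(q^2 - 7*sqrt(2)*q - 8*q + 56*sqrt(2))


(1) = (2*s - 5)/(2*s - 16)
(2) = (-3*u + y)/(-5*u + y)
(3) = (h + 5)/(h^2 - 2*h - 3)
(4) = q/(q - 7*sqrt(2))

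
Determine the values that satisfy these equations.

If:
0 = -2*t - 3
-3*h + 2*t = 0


Then:
h = -1
t = -3/2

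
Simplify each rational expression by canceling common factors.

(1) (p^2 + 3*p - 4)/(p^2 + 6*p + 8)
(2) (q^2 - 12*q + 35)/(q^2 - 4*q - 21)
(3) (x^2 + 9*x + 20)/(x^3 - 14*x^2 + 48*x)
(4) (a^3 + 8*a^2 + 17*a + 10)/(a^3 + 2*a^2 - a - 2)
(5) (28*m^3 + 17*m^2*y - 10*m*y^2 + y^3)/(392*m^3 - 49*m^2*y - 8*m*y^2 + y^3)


(1) = (p - 1)/(p + 2)
(2) = (q - 5)/(q + 3)
(3) = (x^2 + 9*x + 20)/(x^3 - 14*x^2 + 48*x)
(4) = (a + 5)/(a - 1)
(5) = (-4*m^2 - 3*m*y + y^2)/(-56*m^2 - m*y + y^2)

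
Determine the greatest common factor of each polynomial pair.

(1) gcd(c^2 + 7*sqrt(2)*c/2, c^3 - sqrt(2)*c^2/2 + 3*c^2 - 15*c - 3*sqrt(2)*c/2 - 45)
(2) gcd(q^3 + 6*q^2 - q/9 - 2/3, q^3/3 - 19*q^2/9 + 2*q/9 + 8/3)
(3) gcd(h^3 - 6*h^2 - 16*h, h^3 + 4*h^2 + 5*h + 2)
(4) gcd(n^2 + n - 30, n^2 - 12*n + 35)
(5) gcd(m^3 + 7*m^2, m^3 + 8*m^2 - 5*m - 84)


(1) = gcd(c*(c + 7*sqrt(2)/2), (c + 3)*(c - 3*sqrt(2))*(c + 5*sqrt(2)/2)) = 1
(2) = gcd((q - 1/3)*(q + 1/3)*(q + 6), (q/3 + 1/3)*(q - 6)*(q - 4/3)) = 1
(3) = h + 2
(4) = n - 5
(5) = gcd(m^2*(m + 7), (m - 3)*(m + 4)*(m + 7)) = m + 7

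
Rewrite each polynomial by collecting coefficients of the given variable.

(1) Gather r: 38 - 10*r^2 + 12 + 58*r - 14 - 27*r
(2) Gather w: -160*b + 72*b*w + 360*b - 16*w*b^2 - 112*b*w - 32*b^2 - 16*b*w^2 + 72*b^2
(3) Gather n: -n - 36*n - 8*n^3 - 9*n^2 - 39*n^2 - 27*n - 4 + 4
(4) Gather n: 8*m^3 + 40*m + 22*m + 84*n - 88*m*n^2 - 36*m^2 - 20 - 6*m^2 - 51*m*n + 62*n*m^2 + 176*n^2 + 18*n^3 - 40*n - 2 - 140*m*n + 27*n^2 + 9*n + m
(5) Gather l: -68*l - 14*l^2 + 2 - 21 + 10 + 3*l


(1) = -10*r^2 + 31*r + 36
(2) = 40*b^2 - 16*b*w^2 + 200*b + w*(-16*b^2 - 40*b)
(3) = -8*n^3 - 48*n^2 - 64*n
(4) = 8*m^3 - 42*m^2 + 63*m + 18*n^3 + n^2*(203 - 88*m) + n*(62*m^2 - 191*m + 53) - 22
(5) = -14*l^2 - 65*l - 9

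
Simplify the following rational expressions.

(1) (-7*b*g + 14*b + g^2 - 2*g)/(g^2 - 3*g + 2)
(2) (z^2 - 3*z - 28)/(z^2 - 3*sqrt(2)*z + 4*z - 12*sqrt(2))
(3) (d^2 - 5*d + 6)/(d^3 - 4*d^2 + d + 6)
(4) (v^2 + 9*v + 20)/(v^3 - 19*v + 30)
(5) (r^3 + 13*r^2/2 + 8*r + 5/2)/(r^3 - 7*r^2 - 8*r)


(1) = (-7*b + g)/(g - 1)
(2) = (z - 7)/(z - 3*sqrt(2))
(3) = 1/(d + 1)
(4) = (v + 4)/(v^2 - 5*v + 6)
(5) = (2*r^2 + 11*r + 5)/(2*r^2 - 16*r)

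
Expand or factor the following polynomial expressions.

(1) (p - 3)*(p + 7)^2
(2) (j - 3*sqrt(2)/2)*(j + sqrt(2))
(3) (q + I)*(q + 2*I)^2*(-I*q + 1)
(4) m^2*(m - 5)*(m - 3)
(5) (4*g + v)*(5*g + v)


(1) = p^3 + 11*p^2 + 7*p - 147
(2) = j^2 - sqrt(2)*j/2 - 3
(3) = -I*q^4 + 6*q^3 + 13*I*q^2 - 12*q - 4*I
(4) = m^4 - 8*m^3 + 15*m^2
(5) = 20*g^2 + 9*g*v + v^2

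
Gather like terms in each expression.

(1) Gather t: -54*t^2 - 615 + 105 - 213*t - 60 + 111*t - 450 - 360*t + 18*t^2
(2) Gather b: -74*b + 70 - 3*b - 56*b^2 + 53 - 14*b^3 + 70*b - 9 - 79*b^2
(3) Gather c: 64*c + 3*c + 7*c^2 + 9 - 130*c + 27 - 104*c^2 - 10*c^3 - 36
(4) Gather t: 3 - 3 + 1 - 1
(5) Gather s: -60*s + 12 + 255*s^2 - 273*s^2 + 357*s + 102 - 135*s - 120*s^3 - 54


(1) = -36*t^2 - 462*t - 1020
(2) = -14*b^3 - 135*b^2 - 7*b + 114
(3) = -10*c^3 - 97*c^2 - 63*c
(4) = 0
(5) = -120*s^3 - 18*s^2 + 162*s + 60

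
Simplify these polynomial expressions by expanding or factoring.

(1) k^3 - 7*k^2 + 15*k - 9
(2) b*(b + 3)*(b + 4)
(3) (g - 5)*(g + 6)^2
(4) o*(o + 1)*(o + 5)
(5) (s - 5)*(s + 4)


(1) = (k - 3)^2*(k - 1)
(2) = b^3 + 7*b^2 + 12*b
(3) = g^3 + 7*g^2 - 24*g - 180
(4) = o^3 + 6*o^2 + 5*o
(5) = s^2 - s - 20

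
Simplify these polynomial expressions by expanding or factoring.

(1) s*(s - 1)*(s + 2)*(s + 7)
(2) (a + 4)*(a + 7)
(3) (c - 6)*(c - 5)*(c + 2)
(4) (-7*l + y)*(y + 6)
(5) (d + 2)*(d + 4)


(1) = s^4 + 8*s^3 + 5*s^2 - 14*s
(2) = a^2 + 11*a + 28
(3) = c^3 - 9*c^2 + 8*c + 60
(4) = -7*l*y - 42*l + y^2 + 6*y
(5) = d^2 + 6*d + 8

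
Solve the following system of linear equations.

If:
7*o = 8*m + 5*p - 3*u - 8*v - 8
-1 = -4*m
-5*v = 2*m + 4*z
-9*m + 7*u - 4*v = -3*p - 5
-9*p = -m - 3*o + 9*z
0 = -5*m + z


Then:
m = 1/4
o = -2291/6180
p = -8317/6180
u = -229/515
v = -11/10
z = 5/4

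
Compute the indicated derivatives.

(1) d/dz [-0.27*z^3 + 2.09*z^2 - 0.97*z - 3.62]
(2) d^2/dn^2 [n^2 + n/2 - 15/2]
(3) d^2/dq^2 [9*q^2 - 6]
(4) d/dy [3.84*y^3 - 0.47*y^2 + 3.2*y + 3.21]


(1) = -0.81*z^2 + 4.18*z - 0.97
(2) = 2
(3) = 18
(4) = 11.52*y^2 - 0.94*y + 3.2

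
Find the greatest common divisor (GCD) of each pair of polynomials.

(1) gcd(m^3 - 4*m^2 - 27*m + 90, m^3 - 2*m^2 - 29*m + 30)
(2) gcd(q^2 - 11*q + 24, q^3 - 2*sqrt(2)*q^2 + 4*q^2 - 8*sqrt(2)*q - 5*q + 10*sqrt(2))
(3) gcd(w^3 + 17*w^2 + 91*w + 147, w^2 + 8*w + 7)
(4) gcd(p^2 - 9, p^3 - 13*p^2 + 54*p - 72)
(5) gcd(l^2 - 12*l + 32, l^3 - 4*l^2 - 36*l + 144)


(1) = m^2 - m - 30
(2) = 1
(3) = gcd((w + 3)*(w + 7)^2, (w + 1)*(w + 7)) = w + 7
(4) = p - 3
(5) = gcd((l - 8)*(l - 4), (l - 6)*(l - 4)*(l + 6)) = l - 4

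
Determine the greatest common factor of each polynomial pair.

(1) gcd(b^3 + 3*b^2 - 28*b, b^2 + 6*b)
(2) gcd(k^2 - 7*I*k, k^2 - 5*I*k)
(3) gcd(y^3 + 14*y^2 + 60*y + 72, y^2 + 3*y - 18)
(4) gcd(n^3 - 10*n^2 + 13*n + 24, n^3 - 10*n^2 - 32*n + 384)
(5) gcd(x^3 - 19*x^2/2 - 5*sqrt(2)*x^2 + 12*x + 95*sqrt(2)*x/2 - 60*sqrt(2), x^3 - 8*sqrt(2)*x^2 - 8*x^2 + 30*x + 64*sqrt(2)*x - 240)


(1) = b
(2) = k
(3) = y + 6
(4) = n - 8
(5) = gcd((x - 8)*(x - 3/2)*(x - 5*sqrt(2)), (x - 8)*(x - 5*sqrt(2))*(x - 3*sqrt(2))) = x^2 + x*(-8 - 5*sqrt(2)) + 40*sqrt(2)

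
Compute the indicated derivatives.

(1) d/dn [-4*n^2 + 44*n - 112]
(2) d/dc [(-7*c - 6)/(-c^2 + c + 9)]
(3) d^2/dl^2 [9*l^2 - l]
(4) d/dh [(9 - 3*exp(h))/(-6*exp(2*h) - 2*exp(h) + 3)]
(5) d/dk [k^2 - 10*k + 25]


(1) = 44 - 8*n
(2) = (7*c^2 - 7*c - (2*c - 1)*(7*c + 6) - 63)/(-c^2 + c + 9)^2
(3) = 18
(4) = (-18*exp(2*h) + 108*exp(h) + 9)*exp(h)/(36*exp(4*h) + 24*exp(3*h) - 32*exp(2*h) - 12*exp(h) + 9)
(5) = 2*k - 10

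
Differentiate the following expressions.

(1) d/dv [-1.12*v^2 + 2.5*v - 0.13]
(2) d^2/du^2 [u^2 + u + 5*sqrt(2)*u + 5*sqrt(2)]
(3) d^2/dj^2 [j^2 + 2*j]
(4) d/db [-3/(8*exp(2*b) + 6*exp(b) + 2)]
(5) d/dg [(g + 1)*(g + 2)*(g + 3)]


(1) = 2.5 - 2.24*v
(2) = 2
(3) = 2
(4) = (12*exp(b) + 9/2)*exp(b)/(4*exp(2*b) + 3*exp(b) + 1)^2
(5) = 3*g^2 + 12*g + 11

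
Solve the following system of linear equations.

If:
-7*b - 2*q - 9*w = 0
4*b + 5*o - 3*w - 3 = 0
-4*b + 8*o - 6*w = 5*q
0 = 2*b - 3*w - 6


Then:
b = 126/71
o = -93/71
q = -180/71
w = -58/71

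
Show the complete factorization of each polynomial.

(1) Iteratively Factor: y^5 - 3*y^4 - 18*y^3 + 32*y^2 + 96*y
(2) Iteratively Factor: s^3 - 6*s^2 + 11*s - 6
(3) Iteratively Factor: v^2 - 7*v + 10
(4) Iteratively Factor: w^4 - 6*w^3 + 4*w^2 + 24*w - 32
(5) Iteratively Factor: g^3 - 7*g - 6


(1) = (y - 4)*(y^4 + y^3 - 14*y^2 - 24*y) = (y - 4)^2*(y^3 + 5*y^2 + 6*y) = (y - 4)^2*(y + 2)*(y^2 + 3*y) = y*(y - 4)^2*(y + 2)*(y + 3)
(2) = (s - 3)*(s^2 - 3*s + 2) = (s - 3)*(s - 1)*(s - 2)
(3) = (v - 5)*(v - 2)
(4) = (w - 2)*(w^3 - 4*w^2 - 4*w + 16) = (w - 4)*(w - 2)*(w^2 - 4) = (w - 4)*(w - 2)*(w + 2)*(w - 2)
(5) = (g - 3)*(g^2 + 3*g + 2) = (g - 3)*(g + 2)*(g + 1)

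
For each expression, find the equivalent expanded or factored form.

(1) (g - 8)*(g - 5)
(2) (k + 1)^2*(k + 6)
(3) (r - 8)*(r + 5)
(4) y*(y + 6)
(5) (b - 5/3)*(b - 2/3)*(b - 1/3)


(1) = g^2 - 13*g + 40
(2) = k^3 + 8*k^2 + 13*k + 6
(3) = r^2 - 3*r - 40
(4) = y^2 + 6*y
(5) = b^3 - 8*b^2/3 + 17*b/9 - 10/27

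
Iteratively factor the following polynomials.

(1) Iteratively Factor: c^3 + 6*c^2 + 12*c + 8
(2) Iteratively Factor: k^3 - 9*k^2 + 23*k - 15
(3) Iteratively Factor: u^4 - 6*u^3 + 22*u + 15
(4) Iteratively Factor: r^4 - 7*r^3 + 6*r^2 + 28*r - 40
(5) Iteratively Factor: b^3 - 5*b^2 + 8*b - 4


(1) = (c + 2)*(c^2 + 4*c + 4) = (c + 2)^2*(c + 2)
(2) = (k - 1)*(k^2 - 8*k + 15) = (k - 5)*(k - 1)*(k - 3)
(3) = (u - 5)*(u^3 - u^2 - 5*u - 3) = (u - 5)*(u + 1)*(u^2 - 2*u - 3) = (u - 5)*(u - 3)*(u + 1)*(u + 1)
(4) = (r + 2)*(r^3 - 9*r^2 + 24*r - 20) = (r - 2)*(r + 2)*(r^2 - 7*r + 10) = (r - 5)*(r - 2)*(r + 2)*(r - 2)
(5) = (b - 1)*(b^2 - 4*b + 4) = (b - 2)*(b - 1)*(b - 2)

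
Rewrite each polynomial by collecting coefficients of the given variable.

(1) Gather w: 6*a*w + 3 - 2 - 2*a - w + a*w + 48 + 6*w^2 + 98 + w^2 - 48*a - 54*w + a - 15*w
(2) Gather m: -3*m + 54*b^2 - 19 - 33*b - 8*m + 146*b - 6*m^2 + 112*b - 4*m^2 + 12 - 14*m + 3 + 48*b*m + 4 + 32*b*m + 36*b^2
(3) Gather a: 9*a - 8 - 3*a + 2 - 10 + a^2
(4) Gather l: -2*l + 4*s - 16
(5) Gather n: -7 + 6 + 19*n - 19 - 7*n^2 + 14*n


(1) = -49*a + 7*w^2 + w*(7*a - 70) + 147
(2) = 90*b^2 + 225*b - 10*m^2 + m*(80*b - 25)
(3) = a^2 + 6*a - 16
(4) = -2*l + 4*s - 16
(5) = -7*n^2 + 33*n - 20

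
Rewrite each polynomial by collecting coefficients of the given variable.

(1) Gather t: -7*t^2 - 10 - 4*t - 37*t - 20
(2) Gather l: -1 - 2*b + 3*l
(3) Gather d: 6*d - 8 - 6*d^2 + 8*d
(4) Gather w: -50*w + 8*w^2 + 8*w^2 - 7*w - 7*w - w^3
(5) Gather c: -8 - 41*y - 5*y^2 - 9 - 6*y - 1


(1) = -7*t^2 - 41*t - 30
(2) = -2*b + 3*l - 1
(3) = -6*d^2 + 14*d - 8
(4) = -w^3 + 16*w^2 - 64*w
(5) = -5*y^2 - 47*y - 18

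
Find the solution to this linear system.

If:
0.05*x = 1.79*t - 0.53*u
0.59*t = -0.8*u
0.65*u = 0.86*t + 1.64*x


Then:
t = 0.00
u = 0.00
x = 0.00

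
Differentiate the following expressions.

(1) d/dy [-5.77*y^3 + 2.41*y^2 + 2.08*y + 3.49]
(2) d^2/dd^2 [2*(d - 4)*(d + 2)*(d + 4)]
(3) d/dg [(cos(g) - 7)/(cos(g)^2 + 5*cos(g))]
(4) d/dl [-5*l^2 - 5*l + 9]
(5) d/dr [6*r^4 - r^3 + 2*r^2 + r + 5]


(1) = -17.31*y^2 + 4.82*y + 2.08
(2) = 12*d + 8
(3) = (sin(g) - 35*sin(g)/cos(g)^2 - 14*tan(g))/(cos(g) + 5)^2
(4) = -10*l - 5
(5) = 24*r^3 - 3*r^2 + 4*r + 1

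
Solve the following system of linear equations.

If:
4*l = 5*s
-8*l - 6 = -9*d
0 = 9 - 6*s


Then:
d = 7/3
l = 15/8
s = 3/2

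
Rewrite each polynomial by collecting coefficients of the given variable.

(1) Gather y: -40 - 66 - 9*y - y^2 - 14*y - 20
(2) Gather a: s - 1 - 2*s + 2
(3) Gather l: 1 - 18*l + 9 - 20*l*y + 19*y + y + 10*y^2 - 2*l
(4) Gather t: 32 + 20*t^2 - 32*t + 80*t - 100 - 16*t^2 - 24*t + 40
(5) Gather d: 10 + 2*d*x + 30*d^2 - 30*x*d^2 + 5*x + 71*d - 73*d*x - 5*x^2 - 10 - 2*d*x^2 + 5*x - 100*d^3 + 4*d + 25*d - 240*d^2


(1) = -y^2 - 23*y - 126
(2) = 1 - s
(3) = l*(-20*y - 20) + 10*y^2 + 20*y + 10
(4) = 4*t^2 + 24*t - 28
(5) = -100*d^3 + d^2*(-30*x - 210) + d*(-2*x^2 - 71*x + 100) - 5*x^2 + 10*x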